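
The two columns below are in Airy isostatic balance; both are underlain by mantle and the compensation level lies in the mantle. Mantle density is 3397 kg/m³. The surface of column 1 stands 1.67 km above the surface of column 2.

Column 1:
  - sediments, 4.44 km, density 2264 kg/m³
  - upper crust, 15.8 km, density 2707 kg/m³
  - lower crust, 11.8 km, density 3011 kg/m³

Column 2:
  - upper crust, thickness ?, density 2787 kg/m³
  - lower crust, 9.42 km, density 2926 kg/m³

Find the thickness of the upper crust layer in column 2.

17 km

Take the compensation level at the base of the deeper column (depth z_c below the surface of column 1) and equate Σ ρ_i t_i down to z_c; mantle fills any gap and the z_c terms cancel.
Column 1: 4.44×2264 + 15.8×2707 + 11.8×3011 + (z_c − 32.04)×3397
Column 2: 1.67×0 + x×2787 + 9.42×2926 + (z_c − 1.67 − 9.42 − x)×3397
The z_c×3397 term appears on both sides and cancels. Collect the known terms of each column as K = Σ(ρt)_known − 3397 × (depth of known layers): K_1 = 88352.56 − 3397×32.04 = −20487.32; K_2 = 27562.92 − 3397×(1.67 + 9.42) = −10109.81.
Balance: K_1 = K_2 − x×(3397 − 2787), so x = (K_2 − K_1)/(3397 − 2787) = 10377.5/610 = 17 km.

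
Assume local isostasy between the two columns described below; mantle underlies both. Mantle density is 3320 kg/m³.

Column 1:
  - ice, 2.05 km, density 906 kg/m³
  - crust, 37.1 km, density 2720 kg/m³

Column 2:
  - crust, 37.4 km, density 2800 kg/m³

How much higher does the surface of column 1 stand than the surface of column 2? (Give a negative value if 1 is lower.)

For any compensation level in the mantle, the mantle terms cancel and isostasy reduces to e = (Σt_1 − Σt_2) − (Σ(ρt)_1 − Σ(ρt)_2) / ρ_m.
Σt_1 = 39.15 km; Σt_2 = 37.4 km; Σ(ρt)_1 = 102769.3; Σ(ρt)_2 = 104720 (in km·kg/m³).
e = (39.15 − 37.4) − (102769.3 − 104720) / 3320 = 2.34 km.

2.34 km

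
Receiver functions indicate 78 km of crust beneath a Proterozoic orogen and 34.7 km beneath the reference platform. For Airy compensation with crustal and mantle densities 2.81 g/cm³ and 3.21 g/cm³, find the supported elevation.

Excess crust Δ = 78 km − 34.7 km = 43.3 km, split between elevation h and root r with h + r = Δ.
Airy balance ρ_c h = (ρ_m − ρ_c) r gives r = h ρ_c/(ρ_m − ρ_c), so h (1 + ρ_c/(ρ_m − ρ_c)) = Δ, i.e. h = Δ (ρ_m − ρ_c)/ρ_m.
h = 43.3 km × 0.4/3.21 = 5.4 km.

5.4 km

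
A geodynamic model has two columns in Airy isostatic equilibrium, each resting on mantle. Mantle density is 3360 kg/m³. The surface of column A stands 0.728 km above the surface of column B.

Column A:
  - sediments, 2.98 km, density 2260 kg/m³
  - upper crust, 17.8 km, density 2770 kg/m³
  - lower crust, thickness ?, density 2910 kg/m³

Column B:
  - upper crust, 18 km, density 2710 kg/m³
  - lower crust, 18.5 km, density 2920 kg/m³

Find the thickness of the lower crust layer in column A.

Take the compensation level at the base of the deeper column (depth z_c below the surface of column A) and equate Σ ρ_i t_i down to z_c; mantle fills any gap and the z_c terms cancel.
Column A: 2.98×2260 + 17.8×2770 + x×2910 + (z_c − 20.78 − x)×3360
Column B: 0.728×0 + 18×2710 + 18.5×2920 + (z_c − 0.728 − 36.5)×3360
The z_c×3360 term appears on both sides and cancels. Collect the known terms of each column as K = Σ(ρt)_known − 3360 × (depth of known layers): K_A = 56040.8 − 3360×20.78 = −13780; K_B = 102800 − 3360×(0.728 + 36.5) = −22286.08.
Balance: K_A − x×(3360 − 2910) = K_B, so x = (K_A − K_B)/(3360 − 2910) = 8506.08/450 = 18.9 km.

18.9 km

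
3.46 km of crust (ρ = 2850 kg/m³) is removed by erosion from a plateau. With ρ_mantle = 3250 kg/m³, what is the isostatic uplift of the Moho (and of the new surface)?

3.03 km

Unloading: uplift u = e ρ_c/ρ_m = 3.46 km × 2850/3250 = 3.03 km.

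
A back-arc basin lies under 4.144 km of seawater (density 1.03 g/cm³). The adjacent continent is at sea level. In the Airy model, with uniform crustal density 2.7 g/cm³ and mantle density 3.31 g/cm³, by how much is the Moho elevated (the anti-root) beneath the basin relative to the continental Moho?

Isostatic balance requires: replacing crust with seawater at the top is compensated by replacing crust with mantle at the base: d (ρ_c − ρ_w) = a (ρ_m − ρ_c).
a = d (ρ_c − ρ_w)/(ρ_m − ρ_c) = 4.144 km × 1.67/0.61 = 11.3 km.

11.3 km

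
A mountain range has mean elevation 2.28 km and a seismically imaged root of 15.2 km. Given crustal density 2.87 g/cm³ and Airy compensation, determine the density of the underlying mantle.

3.3 g/cm³

Airy balance: ρ_c h = (ρ_m − ρ_c) r → ρ_m = ρ_c (1 + h/r).
ρ_m = 2.87 × (1 + 2.28 km/15.2 km) = 3.3 g/cm³.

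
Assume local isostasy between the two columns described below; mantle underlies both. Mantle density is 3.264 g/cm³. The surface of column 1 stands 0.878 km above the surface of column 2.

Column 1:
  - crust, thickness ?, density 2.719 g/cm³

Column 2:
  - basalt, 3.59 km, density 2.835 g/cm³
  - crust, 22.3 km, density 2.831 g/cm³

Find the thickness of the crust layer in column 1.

Take the compensation level at the base of the deeper column (depth z_c below the surface of column 1) and equate Σ ρ_i t_i down to z_c; mantle fills any gap and the z_c terms cancel.
Column 1: x×2.719 + (z_c − 0 − x)×3.264
Column 2: 0.878×0 + 3.59×2.835 + 22.3×2.831 + (z_c − 0.878 − 25.89)×3.264
The z_c×3.264 term appears on both sides and cancels. Collect the known terms of each column as K = Σ(ρt)_known − 3.264 × (depth of known layers): K_1 = 0 − 3.264×0 = 0; K_2 = 73.30895 − 3.264×(0.878 + 25.89) = −14.061802.
Balance: K_1 − x×(3.264 − 2.719) = K_2, so x = (K_1 − K_2)/(3.264 − 2.719) = 14.0618/0.545 = 25.8 km.

25.8 km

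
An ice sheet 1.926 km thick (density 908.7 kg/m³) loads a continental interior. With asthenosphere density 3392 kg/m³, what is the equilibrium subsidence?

0.516 km

Equating mass per unit area of the two columns: the ice load ρ_ice t is balanced by mantle displaced below, ρ_m s.
s = t ρ_ice / ρ_m = 1.926 km × 908.7/3392 = 0.516 km.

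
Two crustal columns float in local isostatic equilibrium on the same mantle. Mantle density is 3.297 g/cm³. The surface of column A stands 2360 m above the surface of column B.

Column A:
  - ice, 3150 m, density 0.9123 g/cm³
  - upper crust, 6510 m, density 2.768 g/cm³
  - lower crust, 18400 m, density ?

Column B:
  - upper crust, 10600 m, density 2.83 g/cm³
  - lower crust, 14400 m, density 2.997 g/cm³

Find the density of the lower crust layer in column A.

Take the compensation level at the base of the deeper column (depth z_c below the surface of column A) and equate Σ ρ_i t_i down to z_c; mantle fills any gap and the z_c terms cancel.
Column A: 3150×0.9123 + 6510×2.768 + 18400×ρ + (z_c − 28060)×3.297
Column B: 2360×0 + 10600×2.83 + 14400×2.997 + (z_c − 2360 − 25000)×3.297
The z_c×3.297 term appears on both sides and cancels. Collect the known terms of each column as K = Σ(ρt)_known − 3.297 × (depth of known layers): K_A = 20893.425 − 3.297×28060 = −71620.395; K_B = 73154.8 − 3.297×(2360 + 25000) = −17051.12.
Balance: K_A + 18400×ρ = K_B, so ρ = (K_B − K_A)/18400 = 54569.3/18400 = 2.97 g/cm³.

2.97 g/cm³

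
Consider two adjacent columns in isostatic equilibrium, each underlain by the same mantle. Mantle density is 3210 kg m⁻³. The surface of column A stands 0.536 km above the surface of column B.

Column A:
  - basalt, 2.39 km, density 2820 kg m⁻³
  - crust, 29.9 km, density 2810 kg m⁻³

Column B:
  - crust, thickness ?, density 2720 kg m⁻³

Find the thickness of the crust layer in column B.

22.8 km

Take the compensation level at the base of the deeper column (depth z_c below the surface of column A) and equate Σ ρ_i t_i down to z_c; mantle fills any gap and the z_c terms cancel.
Column A: 2.39×2820 + 29.9×2810 + (z_c − 32.29)×3210
Column B: 0.536×0 + x×2720 + (z_c − 0.536 − 0 − x)×3210
The z_c×3210 term appears on both sides and cancels. Collect the known terms of each column as K = Σ(ρt)_known − 3210 × (depth of known layers): K_A = 90758.8 − 3210×32.29 = −12892.1; K_B = 0 − 3210×(0.536 + 0) = −1720.56.
Balance: K_A = K_B − x×(3210 − 2720), so x = (K_B − K_A)/(3210 − 2720) = 11171.5/490 = 22.8 km.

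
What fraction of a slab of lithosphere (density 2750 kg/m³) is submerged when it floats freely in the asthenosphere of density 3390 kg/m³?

Submerged fraction = ρ_obj/ρ_fluid = 2750/3390 = 0.811.

0.811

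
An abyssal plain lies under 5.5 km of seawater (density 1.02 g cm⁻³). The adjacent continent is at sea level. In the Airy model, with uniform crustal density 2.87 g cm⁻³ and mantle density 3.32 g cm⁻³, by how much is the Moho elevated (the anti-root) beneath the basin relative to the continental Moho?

22.6 km

Isostatic balance requires: replacing crust with seawater at the top is compensated by replacing crust with mantle at the base: d (ρ_c − ρ_w) = a (ρ_m − ρ_c).
a = d (ρ_c − ρ_w)/(ρ_m − ρ_c) = 5.5 km × 1.85/0.45 = 22.6 km.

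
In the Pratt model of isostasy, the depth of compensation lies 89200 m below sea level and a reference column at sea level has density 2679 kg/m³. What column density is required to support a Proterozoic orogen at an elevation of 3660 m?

2570 kg/m³

Pratt balance: ρ_ref D = ρ (D + h).
ρ = ρ_ref D/(D + h) = 2679 × 89200 m/(89200 m + 3660 m) = 2570 kg/m³.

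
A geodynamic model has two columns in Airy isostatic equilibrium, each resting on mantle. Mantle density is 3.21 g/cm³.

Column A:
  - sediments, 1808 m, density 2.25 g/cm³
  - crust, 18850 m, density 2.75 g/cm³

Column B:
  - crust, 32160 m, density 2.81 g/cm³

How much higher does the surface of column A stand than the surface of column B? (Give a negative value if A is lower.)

−766 m

For any compensation level in the mantle, the mantle terms cancel and isostasy reduces to e = (Σt_A − Σt_B) − (Σ(ρt)_A − Σ(ρt)_B) / ρ_m.
Σt_A = 20658 m; Σt_B = 32160 m; Σ(ρt)_A = 55905.5; Σ(ρt)_B = 90369.6 (in m·g/cm³).
e = (20658 − 32160) − (55905.5 − 90369.6) / 3.21 = −766 m.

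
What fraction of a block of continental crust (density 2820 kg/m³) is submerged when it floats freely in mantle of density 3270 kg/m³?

Submerged fraction = ρ_obj/ρ_fluid = 2820/3270 = 86.2%.

86.2%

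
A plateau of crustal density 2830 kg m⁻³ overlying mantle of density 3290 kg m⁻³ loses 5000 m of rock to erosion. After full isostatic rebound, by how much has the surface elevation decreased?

699 m

Rebound u = e ρ_c/ρ_m = 5000 m × 2830/3290 = 4301 m.
Net surface drop = e − u = 5000 m − 4301 m = e (ρ_m − ρ_c)/ρ_m = 699 m.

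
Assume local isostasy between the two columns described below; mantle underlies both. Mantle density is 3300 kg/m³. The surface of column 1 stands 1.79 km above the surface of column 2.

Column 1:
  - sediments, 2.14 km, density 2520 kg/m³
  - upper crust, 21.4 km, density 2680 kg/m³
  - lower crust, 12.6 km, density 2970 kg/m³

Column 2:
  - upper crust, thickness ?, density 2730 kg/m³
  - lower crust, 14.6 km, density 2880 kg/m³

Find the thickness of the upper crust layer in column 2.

12.4 km

Take the compensation level at the base of the deeper column (depth z_c below the surface of column 1) and equate Σ ρ_i t_i down to z_c; mantle fills any gap and the z_c terms cancel.
Column 1: 2.14×2520 + 21.4×2680 + 12.6×2970 + (z_c − 36.14)×3300
Column 2: 1.79×0 + x×2730 + 14.6×2880 + (z_c − 1.79 − 14.6 − x)×3300
The z_c×3300 term appears on both sides and cancels. Collect the known terms of each column as K = Σ(ρt)_known − 3300 × (depth of known layers): K_1 = 100166.8 − 3300×36.14 = −19095.2; K_2 = 42048 − 3300×(1.79 + 14.6) = −12039.
Balance: K_1 = K_2 − x×(3300 − 2730), so x = (K_2 − K_1)/(3300 − 2730) = 7056.2/570 = 12.4 km.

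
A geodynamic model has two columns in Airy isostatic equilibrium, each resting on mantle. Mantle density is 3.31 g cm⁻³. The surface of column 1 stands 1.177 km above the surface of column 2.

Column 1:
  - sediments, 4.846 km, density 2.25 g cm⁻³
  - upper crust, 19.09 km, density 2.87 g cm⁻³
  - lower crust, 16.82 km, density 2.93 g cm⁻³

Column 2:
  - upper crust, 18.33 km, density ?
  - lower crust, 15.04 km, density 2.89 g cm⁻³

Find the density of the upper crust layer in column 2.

2.78 g cm⁻³

Take the compensation level at the base of the deeper column (depth z_c below the surface of column 1) and equate Σ ρ_i t_i down to z_c; mantle fills any gap and the z_c terms cancel.
Column 1: 4.846×2.25 + 19.09×2.87 + 16.82×2.93 + (z_c − 40.756)×3.31
Column 2: 1.177×0 + 18.33×ρ + 15.04×2.89 + (z_c − 1.177 − 33.37)×3.31
The z_c×3.31 term appears on both sides and cancels. Collect the known terms of each column as K = Σ(ρt)_known − 3.31 × (depth of known layers): K_1 = 114.9744 − 3.31×40.756 = −19.92796; K_2 = 43.4656 − 3.31×(1.177 + 33.37) = −70.88497.
Balance: K_1 = K_2 + 18.33×ρ, so ρ = (K_1 − K_2)/18.33 = 50.957/18.33 = 2.78 g cm⁻³.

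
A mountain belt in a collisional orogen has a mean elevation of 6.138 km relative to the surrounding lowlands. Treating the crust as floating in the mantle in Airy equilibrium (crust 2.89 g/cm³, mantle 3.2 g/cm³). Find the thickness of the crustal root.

57.2 km

In Airy isostatic equilibrium: the weight of the topography is balanced by the buoyancy of the root, ρ_c h = (ρ_m − ρ_c) r.
r = h · ρ_c / (ρ_m − ρ_c) = 6.138 km × 2.89 / (3.2 − 2.89) = 57.2 km.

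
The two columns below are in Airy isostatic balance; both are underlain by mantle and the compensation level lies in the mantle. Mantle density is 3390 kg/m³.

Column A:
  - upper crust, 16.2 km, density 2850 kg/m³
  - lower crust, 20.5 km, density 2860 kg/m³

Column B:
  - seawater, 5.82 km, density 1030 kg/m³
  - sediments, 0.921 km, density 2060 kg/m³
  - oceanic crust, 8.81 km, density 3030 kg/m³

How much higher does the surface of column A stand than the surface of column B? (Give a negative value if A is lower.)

0.437 km

For any compensation level in the mantle, the mantle terms cancel and isostasy reduces to e = (Σt_A − Σt_B) − (Σ(ρt)_A − Σ(ρt)_B) / ρ_m.
Σt_A = 36.7 km; Σt_B = 15.551 km; Σ(ρt)_A = 104800; Σ(ρt)_B = 34586.16 (in km·kg/m³).
e = (36.7 − 15.551) − (104800 − 34586.16) / 3390 = 0.437 km.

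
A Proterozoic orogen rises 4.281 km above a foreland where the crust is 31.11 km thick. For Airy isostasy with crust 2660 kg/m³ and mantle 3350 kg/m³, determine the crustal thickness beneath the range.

Root depth r = h ρ_c / (ρ_m − ρ_c) = 4.281 km × 2660 / 690 = 16.5 km.
Total thickness = T + h + r = 31.11 km + 4.281 km + 16.5 km = 51.9 km.

51.9 km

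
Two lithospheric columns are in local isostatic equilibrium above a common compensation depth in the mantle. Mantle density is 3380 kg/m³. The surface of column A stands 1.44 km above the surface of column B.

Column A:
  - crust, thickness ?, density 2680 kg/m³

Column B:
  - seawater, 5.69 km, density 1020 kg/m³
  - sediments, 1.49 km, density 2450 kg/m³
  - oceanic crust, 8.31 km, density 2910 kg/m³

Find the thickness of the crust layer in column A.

33.7 km

Take the compensation level at the base of the deeper column (depth z_c below the surface of column A) and equate Σ ρ_i t_i down to z_c; mantle fills any gap and the z_c terms cancel.
Column A: x×2680 + (z_c − 0 − x)×3380
Column B: 1.44×0 + 5.69×1020 + 1.49×2450 + 8.31×2910 + (z_c − 1.44 − 15.49)×3380
The z_c×3380 term appears on both sides and cancels. Collect the known terms of each column as K = Σ(ρt)_known − 3380 × (depth of known layers): K_A = 0 − 3380×0 = 0; K_B = 33636.4 − 3380×(1.44 + 15.49) = −23587.
Balance: K_A − x×(3380 − 2680) = K_B, so x = (K_A − K_B)/(3380 − 2680) = 23587/700 = 33.7 km.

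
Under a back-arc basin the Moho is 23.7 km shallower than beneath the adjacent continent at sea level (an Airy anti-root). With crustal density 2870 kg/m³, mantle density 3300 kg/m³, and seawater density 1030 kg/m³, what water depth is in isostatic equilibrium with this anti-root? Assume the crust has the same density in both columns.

5.54 km

Replacing a thickness d of crust by seawater at the top must be balanced by replacing crust with mantle at the base: d (ρ_c − ρ_w) = a (ρ_m − ρ_c).
d = a (ρ_m − ρ_c)/(ρ_c − ρ_w) = 23.7 km × 430/1840 = 5.54 km.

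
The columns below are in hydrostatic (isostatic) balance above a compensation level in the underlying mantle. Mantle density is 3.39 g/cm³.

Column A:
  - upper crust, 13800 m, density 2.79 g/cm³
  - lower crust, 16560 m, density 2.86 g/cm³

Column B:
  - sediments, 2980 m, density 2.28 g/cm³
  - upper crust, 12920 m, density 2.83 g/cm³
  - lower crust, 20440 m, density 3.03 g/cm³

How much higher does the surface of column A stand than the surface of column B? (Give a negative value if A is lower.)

For any compensation level in the mantle, the mantle terms cancel and isostasy reduces to e = (Σt_A − Σt_B) − (Σ(ρt)_A − Σ(ρt)_B) / ρ_m.
Σt_A = 30360 m; Σt_B = 36340 m; Σ(ρt)_A = 85863.6; Σ(ρt)_B = 105291.2 (in m·g/cm³).
e = (30360 − 36340) − (85863.6 − 105291.2) / 3.39 = −249 m.

−249 m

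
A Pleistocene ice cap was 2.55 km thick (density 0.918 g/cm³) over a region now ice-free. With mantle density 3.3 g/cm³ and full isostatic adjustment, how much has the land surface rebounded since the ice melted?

Removing the load lets mantle flow back in; uplift u satisfies ρ_ice t = ρ_m u.
u = t ρ_ice/ρ_m = 2.55 km × 0.918/3.3 = 0.709 km.

0.709 km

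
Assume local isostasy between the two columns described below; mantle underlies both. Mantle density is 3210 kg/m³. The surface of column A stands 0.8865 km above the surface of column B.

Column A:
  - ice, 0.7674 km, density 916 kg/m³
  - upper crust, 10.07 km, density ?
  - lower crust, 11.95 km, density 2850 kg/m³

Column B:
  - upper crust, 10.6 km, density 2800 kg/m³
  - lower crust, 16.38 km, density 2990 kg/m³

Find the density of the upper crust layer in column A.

2740 kg/m³

Take the compensation level at the base of the deeper column (depth z_c below the surface of column A) and equate Σ ρ_i t_i down to z_c; mantle fills any gap and the z_c terms cancel.
Column A: 0.7674×916 + 10.07×ρ + 11.95×2850 + (z_c − 22.7874)×3210
Column B: 0.8865×0 + 10.6×2800 + 16.38×2990 + (z_c − 0.8865 − 26.98)×3210
The z_c×3210 term appears on both sides and cancels. Collect the known terms of each column as K = Σ(ρt)_known − 3210 × (depth of known layers): K_A = 34760.4384 − 3210×22.7874 = −38387.1156; K_B = 78656.2 − 3210×(0.8865 + 26.98) = −10795.265.
Balance: K_A + 10.07×ρ = K_B, so ρ = (K_B − K_A)/10.07 = 27591.9/10.07 = 2740 kg/m³.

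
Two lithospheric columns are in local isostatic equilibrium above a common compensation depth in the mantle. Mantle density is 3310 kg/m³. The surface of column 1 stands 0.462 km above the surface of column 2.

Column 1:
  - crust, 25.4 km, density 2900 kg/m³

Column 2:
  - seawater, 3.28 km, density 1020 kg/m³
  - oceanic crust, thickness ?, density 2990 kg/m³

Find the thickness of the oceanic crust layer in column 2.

4.29 km

Take the compensation level at the base of the deeper column (depth z_c below the surface of column 1) and equate Σ ρ_i t_i down to z_c; mantle fills any gap and the z_c terms cancel.
Column 1: 25.4×2900 + (z_c − 25.4)×3310
Column 2: 0.462×0 + 3.28×1020 + x×2990 + (z_c − 0.462 − 3.28 − x)×3310
The z_c×3310 term appears on both sides and cancels. Collect the known terms of each column as K = Σ(ρt)_known − 3310 × (depth of known layers): K_1 = 73660 − 3310×25.4 = −10414; K_2 = 3345.6 − 3310×(0.462 + 3.28) = −9040.42.
Balance: K_1 = K_2 − x×(3310 − 2990), so x = (K_2 − K_1)/(3310 − 2990) = 1373.58/320 = 4.29 km.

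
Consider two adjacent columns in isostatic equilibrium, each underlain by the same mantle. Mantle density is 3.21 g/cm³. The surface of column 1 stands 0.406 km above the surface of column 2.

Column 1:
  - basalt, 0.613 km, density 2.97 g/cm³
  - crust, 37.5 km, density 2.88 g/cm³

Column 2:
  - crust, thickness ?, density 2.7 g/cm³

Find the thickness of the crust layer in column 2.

Take the compensation level at the base of the deeper column (depth z_c below the surface of column 1) and equate Σ ρ_i t_i down to z_c; mantle fills any gap and the z_c terms cancel.
Column 1: 0.613×2.97 + 37.5×2.88 + (z_c − 38.113)×3.21
Column 2: 0.406×0 + x×2.7 + (z_c − 0.406 − 0 − x)×3.21
The z_c×3.21 term appears on both sides and cancels. Collect the known terms of each column as K = Σ(ρt)_known − 3.21 × (depth of known layers): K_1 = 109.82061 − 3.21×38.113 = −12.52212; K_2 = 0 − 3.21×(0.406 + 0) = −1.30326.
Balance: K_1 = K_2 − x×(3.21 − 2.7), so x = (K_2 − K_1)/(3.21 − 2.7) = 11.2189/0.51 = 22 km.

22 km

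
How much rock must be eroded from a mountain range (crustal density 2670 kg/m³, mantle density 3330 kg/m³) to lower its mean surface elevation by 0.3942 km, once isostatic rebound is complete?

Net drop Δ = e − u = e − e ρ_c/ρ_m = e (ρ_m − ρ_c)/ρ_m.
e = Δ ρ_m/(ρ_m − ρ_c) = 0.3942 km × 3330/660 = 1.99 km.

1.99 km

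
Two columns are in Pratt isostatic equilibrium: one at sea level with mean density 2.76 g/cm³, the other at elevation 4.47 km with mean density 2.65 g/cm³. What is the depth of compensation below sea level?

ρ_ref D = ρ (D + h) → D (ρ_ref − ρ) = ρ h.
D = ρ h/(ρ_ref − ρ) = 2.65 × 4.47 km/(2.76 − 2.65) = 108 km.

108 km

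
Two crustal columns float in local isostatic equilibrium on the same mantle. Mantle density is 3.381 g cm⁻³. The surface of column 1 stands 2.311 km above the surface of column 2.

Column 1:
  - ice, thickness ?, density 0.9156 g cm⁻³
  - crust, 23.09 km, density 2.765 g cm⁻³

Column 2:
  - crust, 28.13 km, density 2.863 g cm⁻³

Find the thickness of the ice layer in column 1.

Take the compensation level at the base of the deeper column (depth z_c below the surface of column 1) and equate Σ ρ_i t_i down to z_c; mantle fills any gap and the z_c terms cancel.
Column 1: x×0.9156 + 23.09×2.765 + (z_c − 23.09 − x)×3.381
Column 2: 2.311×0 + 28.13×2.863 + (z_c − 2.311 − 28.13)×3.381
The z_c×3.381 term appears on both sides and cancels. Collect the known terms of each column as K = Σ(ρt)_known − 3.381 × (depth of known layers): K_1 = 63.84385 − 3.381×23.09 = −14.22344; K_2 = 80.53619 − 3.381×(2.311 + 28.13) = −22.384831.
Balance: K_1 − x×(3.381 − 0.9156) = K_2, so x = (K_1 − K_2)/(3.381 − 0.9156) = 8.16139/2.4654 = 3.31 km.

3.31 km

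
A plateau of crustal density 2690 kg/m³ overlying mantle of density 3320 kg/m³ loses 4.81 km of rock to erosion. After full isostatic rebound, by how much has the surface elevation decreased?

Rebound u = e ρ_c/ρ_m = 4.81 km × 2690/3320 = 3.897 km.
Net surface drop = e − u = 4.81 km − 3.897 km = e (ρ_m − ρ_c)/ρ_m = 0.913 km.

0.913 km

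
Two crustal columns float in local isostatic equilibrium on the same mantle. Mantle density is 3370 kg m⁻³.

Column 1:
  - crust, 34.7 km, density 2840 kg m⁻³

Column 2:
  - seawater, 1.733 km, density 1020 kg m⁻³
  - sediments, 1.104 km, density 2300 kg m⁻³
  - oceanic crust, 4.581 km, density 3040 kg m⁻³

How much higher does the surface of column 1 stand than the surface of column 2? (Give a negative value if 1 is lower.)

For any compensation level in the mantle, the mantle terms cancel and isostasy reduces to e = (Σt_1 − Σt_2) − (Σ(ρt)_1 − Σ(ρt)_2) / ρ_m.
Σt_1 = 34.7 km; Σt_2 = 7.418 km; Σ(ρt)_1 = 98548; Σ(ρt)_2 = 18233.1 (in km·kg m⁻³).
e = (34.7 − 7.418) − (98548 − 18233.1) / 3370 = 3.45 km.

3.45 km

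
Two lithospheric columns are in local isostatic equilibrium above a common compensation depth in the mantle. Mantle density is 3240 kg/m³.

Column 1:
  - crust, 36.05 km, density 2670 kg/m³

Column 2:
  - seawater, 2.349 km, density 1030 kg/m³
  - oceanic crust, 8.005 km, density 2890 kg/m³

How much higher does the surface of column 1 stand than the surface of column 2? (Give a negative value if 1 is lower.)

For any compensation level in the mantle, the mantle terms cancel and isostasy reduces to e = (Σt_1 − Σt_2) − (Σ(ρt)_1 − Σ(ρt)_2) / ρ_m.
Σt_1 = 36.05 km; Σt_2 = 10.354 km; Σ(ρt)_1 = 96253.5; Σ(ρt)_2 = 25553.92 (in km·kg/m³).
e = (36.05 − 10.354) − (96253.5 − 25553.92) / 3240 = 3.88 km.

3.88 km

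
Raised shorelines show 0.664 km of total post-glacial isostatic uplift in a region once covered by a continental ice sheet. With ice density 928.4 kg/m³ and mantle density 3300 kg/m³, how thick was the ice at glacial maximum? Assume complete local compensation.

u = t ρ_ice/ρ_m → t = u ρ_m/ρ_ice = 0.664 km × 3300/928.4 = 2.36 km.

2.36 km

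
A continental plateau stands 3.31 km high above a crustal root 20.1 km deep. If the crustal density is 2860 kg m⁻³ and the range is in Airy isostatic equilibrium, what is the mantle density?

3330 kg m⁻³

Airy balance: ρ_c h = (ρ_m − ρ_c) r → ρ_m = ρ_c (1 + h/r).
ρ_m = 2860 × (1 + 3.31 km/20.1 km) = 3330 kg m⁻³.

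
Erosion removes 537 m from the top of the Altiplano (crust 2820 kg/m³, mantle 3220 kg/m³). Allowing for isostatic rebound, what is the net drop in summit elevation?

Rebound u = e ρ_c/ρ_m = 537 m × 2820/3220 = 470.3 m.
Net surface drop = e − u = 537 m − 470.3 m = e (ρ_m − ρ_c)/ρ_m = 66.7 m.

66.7 m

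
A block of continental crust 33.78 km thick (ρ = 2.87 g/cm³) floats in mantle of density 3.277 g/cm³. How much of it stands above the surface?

Floating equilibrium: submerged depth d = t ρ_obj/ρ_fluid = 33.78 km × 2.87/3.277 = 29.58 km.
Freeboard = t − d = 33.78 km − 29.58 km = 4.2 km.

4.2 km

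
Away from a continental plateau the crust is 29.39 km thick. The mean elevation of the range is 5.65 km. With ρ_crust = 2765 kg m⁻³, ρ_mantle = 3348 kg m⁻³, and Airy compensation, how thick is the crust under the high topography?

61.8 km

Root depth r = h ρ_c / (ρ_m − ρ_c) = 5.65 km × 2765 / 583 = 26.8 km.
Total thickness = T + h + r = 29.39 km + 5.65 km + 26.8 km = 61.8 km.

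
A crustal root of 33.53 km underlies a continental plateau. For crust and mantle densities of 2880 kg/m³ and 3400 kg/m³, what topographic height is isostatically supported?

For local isostatic compensation: ρ_c h = (ρ_m − ρ_c) r.
h = r (ρ_m − ρ_c) / ρ_c = 33.53 km × (3400 − 2880) / 2880 = 6.05 km.

6.05 km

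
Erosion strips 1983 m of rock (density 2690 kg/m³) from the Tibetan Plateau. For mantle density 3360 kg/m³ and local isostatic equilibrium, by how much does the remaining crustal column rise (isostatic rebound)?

Unloading: uplift u = e ρ_c/ρ_m = 1983 m × 2690/3360 = 1590 m.

1590 m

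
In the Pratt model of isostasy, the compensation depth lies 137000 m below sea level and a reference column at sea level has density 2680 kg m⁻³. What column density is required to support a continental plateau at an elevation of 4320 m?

2600 kg m⁻³

Pratt balance: ρ_ref D = ρ (D + h).
ρ = ρ_ref D/(D + h) = 2680 × 137000 m/(137000 m + 4320 m) = 2600 kg m⁻³.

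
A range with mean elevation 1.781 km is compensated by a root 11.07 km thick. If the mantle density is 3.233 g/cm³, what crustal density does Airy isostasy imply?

ρ_c h = (ρ_m − ρ_c) r → ρ_c (h + r) = ρ_m r → ρ_c = ρ_m r / (h + r).
ρ_c = 3.233 × 11.07 km / (1.781 km + 11.07 km) = 2.78 g/cm³.

2.78 g/cm³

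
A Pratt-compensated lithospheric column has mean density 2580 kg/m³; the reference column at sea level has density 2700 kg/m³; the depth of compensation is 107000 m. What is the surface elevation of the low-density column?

4980 m

ρ_ref D = ρ (D + h) → h = D (ρ_ref − ρ)/ρ.
h = 107000 m × (2700 − 2580)/2580 = 4980 m.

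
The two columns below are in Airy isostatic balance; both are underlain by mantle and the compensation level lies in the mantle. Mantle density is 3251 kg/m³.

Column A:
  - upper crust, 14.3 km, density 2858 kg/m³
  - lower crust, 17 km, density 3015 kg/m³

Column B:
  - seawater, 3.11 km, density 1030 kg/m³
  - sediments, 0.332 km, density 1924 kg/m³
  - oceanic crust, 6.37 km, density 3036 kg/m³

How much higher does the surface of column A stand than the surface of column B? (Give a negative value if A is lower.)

For any compensation level in the mantle, the mantle terms cancel and isostasy reduces to e = (Σt_A − Σt_B) − (Σ(ρt)_A − Σ(ρt)_B) / ρ_m.
Σt_A = 31.3 km; Σt_B = 9.812 km; Σ(ρt)_A = 92124.4; Σ(ρt)_B = 23181.388 (in km·kg/m³).
e = (31.3 − 9.812) − (92124.4 − 23181.388) / 3251 = 0.281 km.

0.281 km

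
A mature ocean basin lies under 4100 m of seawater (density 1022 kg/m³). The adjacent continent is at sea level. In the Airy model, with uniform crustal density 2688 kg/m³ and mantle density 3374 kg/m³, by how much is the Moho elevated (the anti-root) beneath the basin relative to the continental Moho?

9960 m

Equating mass per unit area of the two columns: replacing crust with seawater at the top is compensated by replacing crust with mantle at the base: d (ρ_c − ρ_w) = a (ρ_m − ρ_c).
a = d (ρ_c − ρ_w)/(ρ_m − ρ_c) = 4100 m × 1666/686 = 9960 m.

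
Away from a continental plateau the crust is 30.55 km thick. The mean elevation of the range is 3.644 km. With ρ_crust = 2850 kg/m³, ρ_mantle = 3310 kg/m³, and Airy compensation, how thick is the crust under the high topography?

56.8 km

Root depth r = h ρ_c / (ρ_m − ρ_c) = 3.644 km × 2850 / 460 = 22.58 km.
Total thickness = T + h + r = 30.55 km + 3.644 km + 22.58 km = 56.8 km.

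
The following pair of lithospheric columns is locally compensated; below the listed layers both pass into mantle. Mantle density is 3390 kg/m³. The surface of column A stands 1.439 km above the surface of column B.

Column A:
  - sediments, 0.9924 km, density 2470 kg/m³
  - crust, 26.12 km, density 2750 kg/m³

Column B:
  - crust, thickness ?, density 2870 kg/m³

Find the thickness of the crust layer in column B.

Take the compensation level at the base of the deeper column (depth z_c below the surface of column A) and equate Σ ρ_i t_i down to z_c; mantle fills any gap and the z_c terms cancel.
Column A: 0.9924×2470 + 26.12×2750 + (z_c − 27.1124)×3390
Column B: 1.439×0 + x×2870 + (z_c − 1.439 − 0 − x)×3390
The z_c×3390 term appears on both sides and cancels. Collect the known terms of each column as K = Σ(ρt)_known − 3390 × (depth of known layers): K_A = 74281.228 − 3390×27.1124 = −17629.808; K_B = 0 − 3390×(1.439 + 0) = −4878.21.
Balance: K_A = K_B − x×(3390 − 2870), so x = (K_B − K_A)/(3390 − 2870) = 12751.6/520 = 24.5 km.

24.5 km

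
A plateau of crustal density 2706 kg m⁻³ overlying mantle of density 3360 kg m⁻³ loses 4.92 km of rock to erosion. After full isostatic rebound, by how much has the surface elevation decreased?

Rebound u = e ρ_c/ρ_m = 4.92 km × 2706/3360 = 3.962 km.
Net surface drop = e − u = 4.92 km − 3.962 km = e (ρ_m − ρ_c)/ρ_m = 0.958 km.

0.958 km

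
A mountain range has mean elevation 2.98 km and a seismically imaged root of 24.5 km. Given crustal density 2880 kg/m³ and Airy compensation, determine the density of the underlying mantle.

Airy balance: ρ_c h = (ρ_m − ρ_c) r → ρ_m = ρ_c (1 + h/r).
ρ_m = 2880 × (1 + 2.98 km/24.5 km) = 3230 kg/m³.

3230 kg/m³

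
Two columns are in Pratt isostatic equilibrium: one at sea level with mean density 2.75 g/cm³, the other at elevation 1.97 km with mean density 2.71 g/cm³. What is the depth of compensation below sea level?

ρ_ref D = ρ (D + h) → D (ρ_ref − ρ) = ρ h.
D = ρ h/(ρ_ref − ρ) = 2.71 × 1.97 km/(2.75 − 2.71) = 133 km.

133 km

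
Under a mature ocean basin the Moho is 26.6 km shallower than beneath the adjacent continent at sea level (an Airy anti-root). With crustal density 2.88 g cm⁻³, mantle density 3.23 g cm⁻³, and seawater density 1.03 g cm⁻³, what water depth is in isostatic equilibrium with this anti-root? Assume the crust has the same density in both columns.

5.03 km

Replacing a thickness d of crust by seawater at the top must be balanced by replacing crust with mantle at the base: d (ρ_c − ρ_w) = a (ρ_m − ρ_c).
d = a (ρ_m − ρ_c)/(ρ_c − ρ_w) = 26.6 km × 0.35/1.85 = 5.03 km.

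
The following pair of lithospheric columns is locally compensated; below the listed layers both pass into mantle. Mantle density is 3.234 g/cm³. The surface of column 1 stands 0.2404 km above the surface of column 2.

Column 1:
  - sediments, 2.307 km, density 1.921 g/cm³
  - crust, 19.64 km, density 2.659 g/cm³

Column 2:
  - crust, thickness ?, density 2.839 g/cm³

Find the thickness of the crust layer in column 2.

Take the compensation level at the base of the deeper column (depth z_c below the surface of column 1) and equate Σ ρ_i t_i down to z_c; mantle fills any gap and the z_c terms cancel.
Column 1: 2.307×1.921 + 19.64×2.659 + (z_c − 21.947)×3.234
Column 2: 0.2404×0 + x×2.839 + (z_c − 0.2404 − 0 − x)×3.234
The z_c×3.234 term appears on both sides and cancels. Collect the known terms of each column as K = Σ(ρt)_known − 3.234 × (depth of known layers): K_1 = 56.654507 − 3.234×21.947 = −14.322091; K_2 = 0 − 3.234×(0.2404 + 0) = −0.7774536.
Balance: K_1 = K_2 − x×(3.234 − 2.839), so x = (K_2 − K_1)/(3.234 − 2.839) = 13.5446/0.395 = 34.3 km.

34.3 km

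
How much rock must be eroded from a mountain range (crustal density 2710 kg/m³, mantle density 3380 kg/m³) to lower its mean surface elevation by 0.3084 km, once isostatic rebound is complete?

Net drop Δ = e − u = e − e ρ_c/ρ_m = e (ρ_m − ρ_c)/ρ_m.
e = Δ ρ_m/(ρ_m − ρ_c) = 0.3084 km × 3380/670 = 1.56 km.

1.56 km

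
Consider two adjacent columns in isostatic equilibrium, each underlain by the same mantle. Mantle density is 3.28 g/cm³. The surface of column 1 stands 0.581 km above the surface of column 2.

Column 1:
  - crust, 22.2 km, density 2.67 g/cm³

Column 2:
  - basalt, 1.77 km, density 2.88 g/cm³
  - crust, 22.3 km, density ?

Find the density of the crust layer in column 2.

2.79 g/cm³

Take the compensation level at the base of the deeper column (depth z_c below the surface of column 1) and equate Σ ρ_i t_i down to z_c; mantle fills any gap and the z_c terms cancel.
Column 1: 22.2×2.67 + (z_c − 22.2)×3.28
Column 2: 0.581×0 + 1.77×2.88 + 22.3×ρ + (z_c − 0.581 − 24.07)×3.28
The z_c×3.28 term appears on both sides and cancels. Collect the known terms of each column as K = Σ(ρt)_known − 3.28 × (depth of known layers): K_1 = 59.274 − 3.28×22.2 = −13.542; K_2 = 5.0976 − 3.28×(0.581 + 24.07) = −75.75768.
Balance: K_1 = K_2 + 22.3×ρ, so ρ = (K_1 − K_2)/22.3 = 62.2157/22.3 = 2.79 g/cm³.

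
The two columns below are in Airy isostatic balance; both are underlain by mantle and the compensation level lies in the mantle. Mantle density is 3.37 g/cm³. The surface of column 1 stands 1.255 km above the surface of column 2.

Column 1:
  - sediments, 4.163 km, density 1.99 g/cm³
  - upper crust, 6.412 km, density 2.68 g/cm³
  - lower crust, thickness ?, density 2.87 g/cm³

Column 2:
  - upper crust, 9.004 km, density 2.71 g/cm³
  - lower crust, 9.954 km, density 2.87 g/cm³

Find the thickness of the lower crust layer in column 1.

Take the compensation level at the base of the deeper column (depth z_c below the surface of column 1) and equate Σ ρ_i t_i down to z_c; mantle fills any gap and the z_c terms cancel.
Column 1: 4.163×1.99 + 6.412×2.68 + x×2.87 + (z_c − 10.575 − x)×3.37
Column 2: 1.255×0 + 9.004×2.71 + 9.954×2.87 + (z_c − 1.255 − 18.958)×3.37
The z_c×3.37 term appears on both sides and cancels. Collect the known terms of each column as K = Σ(ρt)_known − 3.37 × (depth of known layers): K_1 = 25.46853 − 3.37×10.575 = −10.16922; K_2 = 52.96882 − 3.37×(1.255 + 18.958) = −15.14899.
Balance: K_1 − x×(3.37 − 2.87) = K_2, so x = (K_1 − K_2)/(3.37 − 2.87) = 4.97977/0.5 = 9.96 km.

9.96 km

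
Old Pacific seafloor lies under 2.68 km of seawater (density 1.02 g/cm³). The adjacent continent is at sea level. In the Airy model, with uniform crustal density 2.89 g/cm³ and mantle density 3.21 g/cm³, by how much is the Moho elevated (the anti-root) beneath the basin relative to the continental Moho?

15.7 km

By Archimedes' principle applied to the lithosphere: replacing crust with seawater at the top is compensated by replacing crust with mantle at the base: d (ρ_c − ρ_w) = a (ρ_m − ρ_c).
a = d (ρ_c − ρ_w)/(ρ_m − ρ_c) = 2.68 km × 1.87/0.32 = 15.7 km.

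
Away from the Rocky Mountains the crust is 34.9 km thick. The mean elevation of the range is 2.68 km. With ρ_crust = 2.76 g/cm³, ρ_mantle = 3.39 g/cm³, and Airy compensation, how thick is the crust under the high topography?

49.3 km

Root depth r = h ρ_c / (ρ_m − ρ_c) = 2.68 km × 2.76 / 0.63 = 11.74 km.
Total thickness = T + h + r = 34.9 km + 2.68 km + 11.74 km = 49.3 km.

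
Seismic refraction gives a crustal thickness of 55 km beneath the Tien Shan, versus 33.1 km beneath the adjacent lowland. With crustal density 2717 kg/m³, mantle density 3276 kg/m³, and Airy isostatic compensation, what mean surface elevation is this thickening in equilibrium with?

3.74 km

Excess crust Δ = 55 km − 33.1 km = 21.9 km, split between elevation h and root r with h + r = Δ.
Airy balance ρ_c h = (ρ_m − ρ_c) r gives r = h ρ_c/(ρ_m − ρ_c), so h (1 + ρ_c/(ρ_m − ρ_c)) = Δ, i.e. h = Δ (ρ_m − ρ_c)/ρ_m.
h = 21.9 km × 559/3276 = 3.74 km.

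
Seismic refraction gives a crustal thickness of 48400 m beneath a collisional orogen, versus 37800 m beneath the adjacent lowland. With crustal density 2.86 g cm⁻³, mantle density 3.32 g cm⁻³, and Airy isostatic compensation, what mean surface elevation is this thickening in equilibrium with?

Excess crust Δ = 48400 m − 37800 m = 10600 m, split between elevation h and root r with h + r = Δ.
Airy balance ρ_c h = (ρ_m − ρ_c) r gives r = h ρ_c/(ρ_m − ρ_c), so h (1 + ρ_c/(ρ_m − ρ_c)) = Δ, i.e. h = Δ (ρ_m − ρ_c)/ρ_m.
h = 10600 m × 0.46/3.32 = 1470 m.

1470 m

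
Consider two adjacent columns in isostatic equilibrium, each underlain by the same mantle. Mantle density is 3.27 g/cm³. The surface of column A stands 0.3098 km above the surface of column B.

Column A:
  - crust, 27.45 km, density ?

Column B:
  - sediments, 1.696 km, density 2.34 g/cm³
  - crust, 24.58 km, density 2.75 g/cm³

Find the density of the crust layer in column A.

2.71 g/cm³

Take the compensation level at the base of the deeper column (depth z_c below the surface of column A) and equate Σ ρ_i t_i down to z_c; mantle fills any gap and the z_c terms cancel.
Column A: 27.45×ρ + (z_c − 27.45)×3.27
Column B: 0.3098×0 + 1.696×2.34 + 24.58×2.75 + (z_c − 0.3098 − 26.276)×3.27
The z_c×3.27 term appears on both sides and cancels. Collect the known terms of each column as K = Σ(ρt)_known − 3.27 × (depth of known layers): K_A = 0 − 3.27×27.45 = −89.7615; K_B = 71.56364 − 3.27×(0.3098 + 26.276) = −15.371926.
Balance: K_A + 27.45×ρ = K_B, so ρ = (K_B − K_A)/27.45 = 74.3896/27.45 = 2.71 g/cm³.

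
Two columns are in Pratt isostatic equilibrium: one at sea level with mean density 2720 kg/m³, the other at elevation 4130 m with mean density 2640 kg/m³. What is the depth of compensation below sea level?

ρ_ref D = ρ (D + h) → D (ρ_ref − ρ) = ρ h.
D = ρ h/(ρ_ref − ρ) = 2640 × 4130 m/(2720 − 2640) = 136000 m.

136000 m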